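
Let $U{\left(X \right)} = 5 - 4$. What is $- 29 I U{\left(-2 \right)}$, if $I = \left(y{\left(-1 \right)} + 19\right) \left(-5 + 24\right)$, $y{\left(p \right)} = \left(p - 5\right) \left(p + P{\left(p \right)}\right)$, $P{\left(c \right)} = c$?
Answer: $-17081$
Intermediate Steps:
$U{\left(X \right)} = 1$
$y{\left(p \right)} = 2 p \left(-5 + p\right)$ ($y{\left(p \right)} = \left(p - 5\right) \left(p + p\right) = \left(-5 + p\right) 2 p = 2 p \left(-5 + p\right)$)
$I = 589$ ($I = \left(2 \left(-1\right) \left(-5 - 1\right) + 19\right) \left(-5 + 24\right) = \left(2 \left(-1\right) \left(-6\right) + 19\right) 19 = \left(12 + 19\right) 19 = 31 \cdot 19 = 589$)
$- 29 I U{\left(-2 \right)} = \left(-29\right) 589 \cdot 1 = \left(-17081\right) 1 = -17081$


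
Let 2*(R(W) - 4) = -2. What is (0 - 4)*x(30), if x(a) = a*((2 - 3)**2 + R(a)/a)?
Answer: -132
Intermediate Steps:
R(W) = 3 (R(W) = 4 + (1/2)*(-2) = 4 - 1 = 3)
x(a) = a*(1 + 3/a) (x(a) = a*((2 - 3)**2 + 3/a) = a*((-1)**2 + 3/a) = a*(1 + 3/a))
(0 - 4)*x(30) = (0 - 4)*(3 + 30) = -4*33 = -132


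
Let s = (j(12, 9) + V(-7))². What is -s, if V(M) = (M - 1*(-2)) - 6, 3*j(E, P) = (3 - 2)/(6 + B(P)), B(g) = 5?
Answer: -131044/1089 ≈ -120.33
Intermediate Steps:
j(E, P) = 1/33 (j(E, P) = ((3 - 2)/(6 + 5))/3 = (1/11)/3 = (1*(1/11))/3 = (⅓)*(1/11) = 1/33)
V(M) = -4 + M (V(M) = (M + 2) - 6 = (2 + M) - 6 = -4 + M)
s = 131044/1089 (s = (1/33 + (-4 - 7))² = (1/33 - 11)² = (-362/33)² = 131044/1089 ≈ 120.33)
-s = -1*131044/1089 = -131044/1089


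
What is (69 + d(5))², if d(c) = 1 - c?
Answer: 4225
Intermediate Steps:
(69 + d(5))² = (69 + (1 - 1*5))² = (69 + (1 - 5))² = (69 - 4)² = 65² = 4225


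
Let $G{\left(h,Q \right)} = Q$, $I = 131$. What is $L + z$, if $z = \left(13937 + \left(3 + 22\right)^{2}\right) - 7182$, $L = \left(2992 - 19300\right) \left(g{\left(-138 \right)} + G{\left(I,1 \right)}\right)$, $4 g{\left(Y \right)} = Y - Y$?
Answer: $-8928$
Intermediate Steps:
$g{\left(Y \right)} = 0$ ($g{\left(Y \right)} = \frac{Y - Y}{4} = \frac{1}{4} \cdot 0 = 0$)
$L = -16308$ ($L = \left(2992 - 19300\right) \left(0 + 1\right) = \left(-16308\right) 1 = -16308$)
$z = 7380$ ($z = \left(13937 + 25^{2}\right) - 7182 = \left(13937 + 625\right) - 7182 = 14562 - 7182 = 7380$)
$L + z = -16308 + 7380 = -8928$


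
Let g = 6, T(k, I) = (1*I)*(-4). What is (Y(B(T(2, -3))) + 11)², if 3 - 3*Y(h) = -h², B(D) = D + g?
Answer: 14400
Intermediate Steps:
T(k, I) = -4*I (T(k, I) = I*(-4) = -4*I)
B(D) = 6 + D (B(D) = D + 6 = 6 + D)
Y(h) = 1 + h²/3 (Y(h) = 1 - (-1)*h²/3 = 1 + h²/3)
(Y(B(T(2, -3))) + 11)² = ((1 + (6 - 4*(-3))²/3) + 11)² = ((1 + (6 + 12)²/3) + 11)² = ((1 + (⅓)*18²) + 11)² = ((1 + (⅓)*324) + 11)² = ((1 + 108) + 11)² = (109 + 11)² = 120² = 14400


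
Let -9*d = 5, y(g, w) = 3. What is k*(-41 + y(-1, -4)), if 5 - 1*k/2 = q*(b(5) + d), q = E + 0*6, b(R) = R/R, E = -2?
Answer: -4028/9 ≈ -447.56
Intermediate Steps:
b(R) = 1
d = -5/9 (d = -⅑*5 = -5/9 ≈ -0.55556)
q = -2 (q = -2 + 0*6 = -2 + 0 = -2)
k = 106/9 (k = 10 - (-4)*(1 - 5/9) = 10 - (-4)*4/9 = 10 - 2*(-8/9) = 10 + 16/9 = 106/9 ≈ 11.778)
k*(-41 + y(-1, -4)) = 106*(-41 + 3)/9 = (106/9)*(-38) = -4028/9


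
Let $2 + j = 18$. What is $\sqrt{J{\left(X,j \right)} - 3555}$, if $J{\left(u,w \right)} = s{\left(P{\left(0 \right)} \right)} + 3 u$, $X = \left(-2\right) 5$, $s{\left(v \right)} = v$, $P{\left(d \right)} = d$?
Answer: $i \sqrt{3585} \approx 59.875 i$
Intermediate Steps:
$j = 16$ ($j = -2 + 18 = 16$)
$X = -10$
$J{\left(u,w \right)} = 3 u$ ($J{\left(u,w \right)} = 0 + 3 u = 3 u$)
$\sqrt{J{\left(X,j \right)} - 3555} = \sqrt{3 \left(-10\right) - 3555} = \sqrt{-30 - 3555} = \sqrt{-3585} = i \sqrt{3585}$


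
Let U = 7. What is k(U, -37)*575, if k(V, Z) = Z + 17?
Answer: -11500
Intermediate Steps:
k(V, Z) = 17 + Z
k(U, -37)*575 = (17 - 37)*575 = -20*575 = -11500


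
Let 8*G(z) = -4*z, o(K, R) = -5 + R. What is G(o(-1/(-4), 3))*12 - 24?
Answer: -12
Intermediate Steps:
G(z) = -z/2 (G(z) = (-4*z)/8 = -z/2)
G(o(-1/(-4), 3))*12 - 24 = -(-5 + 3)/2*12 - 24 = -½*(-2)*12 - 24 = 1*12 - 24 = 12 - 24 = -12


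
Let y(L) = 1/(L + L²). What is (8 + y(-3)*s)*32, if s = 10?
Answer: 928/3 ≈ 309.33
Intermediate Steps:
(8 + y(-3)*s)*32 = (8 + (1/((-3)*(1 - 3)))*10)*32 = (8 - ⅓/(-2)*10)*32 = (8 - ⅓*(-½)*10)*32 = (8 + (⅙)*10)*32 = (8 + 5/3)*32 = (29/3)*32 = 928/3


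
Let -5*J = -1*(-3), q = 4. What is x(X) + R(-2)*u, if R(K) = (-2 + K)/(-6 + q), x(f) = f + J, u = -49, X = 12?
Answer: -433/5 ≈ -86.600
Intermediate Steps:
J = -⅗ (J = -(-1)*(-3)/5 = -⅕*3 = -⅗ ≈ -0.60000)
x(f) = -⅗ + f (x(f) = f - ⅗ = -⅗ + f)
R(K) = 1 - K/2 (R(K) = (-2 + K)/(-6 + 4) = (-2 + K)/(-2) = (-2 + K)*(-½) = 1 - K/2)
x(X) + R(-2)*u = (-⅗ + 12) + (1 - ½*(-2))*(-49) = 57/5 + (1 + 1)*(-49) = 57/5 + 2*(-49) = 57/5 - 98 = -433/5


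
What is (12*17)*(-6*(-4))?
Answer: 4896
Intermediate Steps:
(12*17)*(-6*(-4)) = 204*24 = 4896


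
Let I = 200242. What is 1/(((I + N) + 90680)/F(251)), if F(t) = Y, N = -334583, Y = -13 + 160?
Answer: -147/43661 ≈ -0.0033669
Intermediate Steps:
Y = 147
F(t) = 147
1/(((I + N) + 90680)/F(251)) = 1/(((200242 - 334583) + 90680)/147) = 1/((-134341 + 90680)*(1/147)) = 1/(-43661*1/147) = 1/(-43661/147) = -147/43661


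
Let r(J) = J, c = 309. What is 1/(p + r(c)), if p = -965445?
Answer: -1/965136 ≈ -1.0361e-6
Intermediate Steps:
1/(p + r(c)) = 1/(-965445 + 309) = 1/(-965136) = -1/965136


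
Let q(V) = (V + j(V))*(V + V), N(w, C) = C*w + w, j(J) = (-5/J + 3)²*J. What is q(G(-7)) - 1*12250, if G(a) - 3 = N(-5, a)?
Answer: 7600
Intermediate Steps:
j(J) = J*(3 - 5/J)² (j(J) = (3 - 5/J)²*J = J*(3 - 5/J)²)
N(w, C) = w + C*w
G(a) = -2 - 5*a (G(a) = 3 - 5*(1 + a) = 3 + (-5 - 5*a) = -2 - 5*a)
q(V) = 2*V*(V + (-5 + 3*V)²/V) (q(V) = (V + (-5 + 3*V)²/V)*(V + V) = (V + (-5 + 3*V)²/V)*(2*V) = 2*V*(V + (-5 + 3*V)²/V))
q(G(-7)) - 1*12250 = (50 - 60*(-2 - 5*(-7)) + 20*(-2 - 5*(-7))²) - 1*12250 = (50 - 60*(-2 + 35) + 20*(-2 + 35)²) - 12250 = (50 - 60*33 + 20*33²) - 12250 = (50 - 1980 + 20*1089) - 12250 = (50 - 1980 + 21780) - 12250 = 19850 - 12250 = 7600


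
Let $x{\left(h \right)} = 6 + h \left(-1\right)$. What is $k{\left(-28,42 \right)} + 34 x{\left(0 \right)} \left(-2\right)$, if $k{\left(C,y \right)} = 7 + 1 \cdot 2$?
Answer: $-399$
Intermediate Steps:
$k{\left(C,y \right)} = 9$ ($k{\left(C,y \right)} = 7 + 2 = 9$)
$x{\left(h \right)} = 6 - h$
$k{\left(-28,42 \right)} + 34 x{\left(0 \right)} \left(-2\right) = 9 + 34 \left(6 - 0\right) \left(-2\right) = 9 + 34 \left(6 + 0\right) \left(-2\right) = 9 + 34 \cdot 6 \left(-2\right) = 9 + 204 \left(-2\right) = 9 - 408 = -399$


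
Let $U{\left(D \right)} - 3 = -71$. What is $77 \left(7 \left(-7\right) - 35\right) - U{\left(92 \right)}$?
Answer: $-6400$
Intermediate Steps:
$U{\left(D \right)} = -68$ ($U{\left(D \right)} = 3 - 71 = -68$)
$77 \left(7 \left(-7\right) - 35\right) - U{\left(92 \right)} = 77 \left(7 \left(-7\right) - 35\right) - -68 = 77 \left(-49 - 35\right) + 68 = 77 \left(-84\right) + 68 = -6468 + 68 = -6400$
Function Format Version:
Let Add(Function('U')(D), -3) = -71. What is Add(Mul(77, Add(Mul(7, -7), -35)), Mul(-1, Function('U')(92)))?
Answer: -6400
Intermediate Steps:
Function('U')(D) = -68 (Function('U')(D) = Add(3, -71) = -68)
Add(Mul(77, Add(Mul(7, -7), -35)), Mul(-1, Function('U')(92))) = Add(Mul(77, Add(Mul(7, -7), -35)), Mul(-1, -68)) = Add(Mul(77, Add(-49, -35)), 68) = Add(Mul(77, -84), 68) = Add(-6468, 68) = -6400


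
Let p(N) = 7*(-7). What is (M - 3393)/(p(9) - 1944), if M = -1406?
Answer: 4799/1993 ≈ 2.4079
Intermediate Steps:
p(N) = -49
(M - 3393)/(p(9) - 1944) = (-1406 - 3393)/(-49 - 1944) = -4799/(-1993) = -4799*(-1/1993) = 4799/1993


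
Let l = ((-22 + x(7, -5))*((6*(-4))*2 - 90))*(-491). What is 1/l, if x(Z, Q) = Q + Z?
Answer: -1/1355160 ≈ -7.3792e-7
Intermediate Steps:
l = -1355160 (l = ((-22 + (-5 + 7))*((6*(-4))*2 - 90))*(-491) = ((-22 + 2)*(-24*2 - 90))*(-491) = -20*(-48 - 90)*(-491) = -20*(-138)*(-491) = 2760*(-491) = -1355160)
1/l = 1/(-1355160) = -1/1355160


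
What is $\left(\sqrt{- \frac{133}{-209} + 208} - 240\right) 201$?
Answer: $-48240 + \frac{603 \sqrt{2805}}{11} \approx -45337.0$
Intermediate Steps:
$\left(\sqrt{- \frac{133}{-209} + 208} - 240\right) 201 = \left(\sqrt{\left(-133\right) \left(- \frac{1}{209}\right) + 208} - 240\right) 201 = \left(\sqrt{\frac{7}{11} + 208} - 240\right) 201 = \left(\sqrt{\frac{2295}{11}} - 240\right) 201 = \left(\frac{3 \sqrt{2805}}{11} - 240\right) 201 = \left(-240 + \frac{3 \sqrt{2805}}{11}\right) 201 = -48240 + \frac{603 \sqrt{2805}}{11}$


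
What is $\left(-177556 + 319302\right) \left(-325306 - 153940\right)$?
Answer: $-67931203516$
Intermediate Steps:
$\left(-177556 + 319302\right) \left(-325306 - 153940\right) = 141746 \left(-479246\right) = -67931203516$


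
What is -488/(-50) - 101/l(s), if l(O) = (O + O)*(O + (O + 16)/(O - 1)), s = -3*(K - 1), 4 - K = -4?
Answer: 2313893/239925 ≈ 9.6442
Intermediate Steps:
K = 8 (K = 4 - 1*(-4) = 4 + 4 = 8)
s = -21 (s = -3*(8 - 1) = -3*7 = -21)
l(O) = 2*O*(O + (16 + O)/(-1 + O)) (l(O) = (2*O)*(O + (16 + O)/(-1 + O)) = 2*O*(O + (16 + O)/(-1 + O)))
-488/(-50) - 101/l(s) = -488/(-50) - 101*(-(-1 - 21)/(42*(16 + (-21)²))) = -488*(-1/50) - 101*11/(21*(16 + 441)) = 244/25 - 101/(2*(-21)*(-1/22)*457) = 244/25 - 101/9597/11 = 244/25 - 101*11/9597 = 244/25 - 1111/9597 = 2313893/239925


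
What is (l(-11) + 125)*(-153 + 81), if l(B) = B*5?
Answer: -5040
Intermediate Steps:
l(B) = 5*B
(l(-11) + 125)*(-153 + 81) = (5*(-11) + 125)*(-153 + 81) = (-55 + 125)*(-72) = 70*(-72) = -5040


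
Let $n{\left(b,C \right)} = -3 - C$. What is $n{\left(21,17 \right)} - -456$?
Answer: $436$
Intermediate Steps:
$n{\left(21,17 \right)} - -456 = \left(-3 - 17\right) - -456 = \left(-3 - 17\right) + 456 = -20 + 456 = 436$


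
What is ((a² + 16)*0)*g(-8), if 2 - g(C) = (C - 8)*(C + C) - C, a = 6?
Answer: 0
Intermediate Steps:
g(C) = 2 + C - 2*C*(-8 + C) (g(C) = 2 - ((C - 8)*(C + C) - C) = 2 - ((-8 + C)*(2*C) - C) = 2 - (2*C*(-8 + C) - C) = 2 - (-C + 2*C*(-8 + C)) = 2 + (C - 2*C*(-8 + C)) = 2 + C - 2*C*(-8 + C))
((a² + 16)*0)*g(-8) = ((6² + 16)*0)*(2 - 2*(-8)² + 17*(-8)) = ((36 + 16)*0)*(2 - 2*64 - 136) = (52*0)*(2 - 128 - 136) = 0*(-262) = 0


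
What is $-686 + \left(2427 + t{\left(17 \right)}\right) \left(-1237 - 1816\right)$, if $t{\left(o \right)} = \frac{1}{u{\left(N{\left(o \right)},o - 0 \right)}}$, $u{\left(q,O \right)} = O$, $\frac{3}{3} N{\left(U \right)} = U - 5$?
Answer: $- \frac{125978442}{17} \approx -7.4105 \cdot 10^{6}$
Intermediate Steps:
$N{\left(U \right)} = -5 + U$ ($N{\left(U \right)} = U - 5 = -5 + U$)
$t{\left(o \right)} = \frac{1}{o}$ ($t{\left(o \right)} = \frac{1}{o - 0} = \frac{1}{o + 0} = \frac{1}{o}$)
$-686 + \left(2427 + t{\left(17 \right)}\right) \left(-1237 - 1816\right) = -686 + \left(2427 + \frac{1}{17}\right) \left(-1237 - 1816\right) = -686 + \left(2427 + \frac{1}{17}\right) \left(-3053\right) = -686 + \frac{41260}{17} \left(-3053\right) = -686 - \frac{125966780}{17} = - \frac{125978442}{17}$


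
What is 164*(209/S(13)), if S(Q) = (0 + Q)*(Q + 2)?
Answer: 34276/195 ≈ 175.77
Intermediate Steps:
S(Q) = Q*(2 + Q)
164*(209/S(13)) = 164*(209/((13*(2 + 13)))) = 164*(209/((13*15))) = 164*(209/195) = 34276/195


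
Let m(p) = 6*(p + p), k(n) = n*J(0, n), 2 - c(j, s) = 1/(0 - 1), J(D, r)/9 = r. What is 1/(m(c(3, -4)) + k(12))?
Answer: 1/1332 ≈ 0.00075075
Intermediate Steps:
J(D, r) = 9*r
c(j, s) = 3 (c(j, s) = 2 - 1/(0 - 1) = 2 - 1/(-1) = 2 - 1*(-1) = 2 + 1 = 3)
k(n) = 9*n² (k(n) = n*(9*n) = 9*n²)
m(p) = 12*p (m(p) = 6*(2*p) = 12*p)
1/(m(c(3, -4)) + k(12)) = 1/(12*3 + 9*12²) = 1/(36 + 9*144) = 1/(36 + 1296) = 1/1332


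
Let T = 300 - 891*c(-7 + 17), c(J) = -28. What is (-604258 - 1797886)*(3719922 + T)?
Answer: -8996437644480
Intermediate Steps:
T = 25248 (T = 300 - 891*(-28) = 300 + 24948 = 25248)
(-604258 - 1797886)*(3719922 + T) = (-604258 - 1797886)*(3719922 + 25248) = -2402144*3745170 = -8996437644480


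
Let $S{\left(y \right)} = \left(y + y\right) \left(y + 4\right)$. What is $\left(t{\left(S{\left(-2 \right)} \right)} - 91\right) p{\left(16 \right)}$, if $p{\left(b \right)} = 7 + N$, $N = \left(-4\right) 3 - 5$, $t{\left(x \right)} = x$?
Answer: $990$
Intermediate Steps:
$S{\left(y \right)} = 2 y \left(4 + y\right)$
$N = -17$ ($N = -12 - 5 = -17$)
$p{\left(b \right)} = -10$ ($p{\left(b \right)} = 7 - 17 = -10$)
$\left(t{\left(S{\left(-2 \right)} \right)} - 91\right) p{\left(16 \right)} = \left(2 \left(-2\right) \left(4 - 2\right) - 91\right) \left(-10\right) = \left(2 \left(-2\right) 2 - 91\right) \left(-10\right) = \left(-8 - 91\right) \left(-10\right) = \left(-99\right) \left(-10\right) = 990$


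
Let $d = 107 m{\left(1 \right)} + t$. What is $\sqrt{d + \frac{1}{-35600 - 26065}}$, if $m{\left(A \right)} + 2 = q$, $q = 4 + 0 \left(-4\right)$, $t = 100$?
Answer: $\frac{\sqrt{1194007616985}}{61665} \approx 17.72$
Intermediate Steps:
$q = 4$ ($q = 4 + 0 = 4$)
$m{\left(A \right)} = 2$ ($m{\left(A \right)} = -2 + 4 = 2$)
$d = 314$ ($d = 107 \cdot 2 + 100 = 214 + 100 = 314$)
$\sqrt{d + \frac{1}{-35600 - 26065}} = \sqrt{314 + \frac{1}{-35600 - 26065}} = \sqrt{314 + \frac{1}{-61665}} = \sqrt{314 - \frac{1}{61665}} = \sqrt{\frac{19362809}{61665}} = \frac{\sqrt{1194007616985}}{61665}$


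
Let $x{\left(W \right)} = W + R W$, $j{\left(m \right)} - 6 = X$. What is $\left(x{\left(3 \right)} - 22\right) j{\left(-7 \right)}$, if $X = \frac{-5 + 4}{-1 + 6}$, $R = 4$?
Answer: $- \frac{203}{5} \approx -40.6$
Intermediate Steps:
$X = - \frac{1}{5} \approx -0.2$
$j{\left(m \right)} = \frac{29}{5}$ ($j{\left(m \right)} = 6 - \frac{1}{5} = \frac{29}{5}$)
$x{\left(W \right)} = 5 W$ ($x{\left(W \right)} = W + 4 W = 5 W$)
$\left(x{\left(3 \right)} - 22\right) j{\left(-7 \right)} = \left(5 \cdot 3 - 22\right) \frac{29}{5} = \left(15 - 22\right) \frac{29}{5} = \left(-7\right) \frac{29}{5} = - \frac{203}{5}$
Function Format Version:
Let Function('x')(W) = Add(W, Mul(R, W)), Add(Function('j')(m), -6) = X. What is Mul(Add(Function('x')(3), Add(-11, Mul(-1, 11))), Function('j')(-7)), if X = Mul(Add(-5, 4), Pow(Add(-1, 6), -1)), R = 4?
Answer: Rational(-203, 5) ≈ -40.600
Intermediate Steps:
X = Rational(-1, 5) (X = Mul(-1, Pow(5, -1)) = Mul(-1, Rational(1, 5)) = Rational(-1, 5) ≈ -0.20000)
Function('j')(m) = Rational(29, 5) (Function('j')(m) = Add(6, Rational(-1, 5)) = Rational(29, 5))
Function('x')(W) = Mul(5, W) (Function('x')(W) = Add(W, Mul(4, W)) = Mul(5, W))
Mul(Add(Function('x')(3), Add(-11, Mul(-1, 11))), Function('j')(-7)) = Mul(Add(Mul(5, 3), Add(-11, Mul(-1, 11))), Rational(29, 5)) = Mul(Add(15, Add(-11, -11)), Rational(29, 5)) = Mul(Add(15, -22), Rational(29, 5)) = Mul(-7, Rational(29, 5)) = Rational(-203, 5)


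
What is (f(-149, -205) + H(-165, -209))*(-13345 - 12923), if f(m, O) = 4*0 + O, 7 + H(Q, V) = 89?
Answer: 3230964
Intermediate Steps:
H(Q, V) = 82 (H(Q, V) = -7 + 89 = 82)
f(m, O) = O (f(m, O) = 0 + O = O)
(f(-149, -205) + H(-165, -209))*(-13345 - 12923) = (-205 + 82)*(-13345 - 12923) = -123*(-26268) = 3230964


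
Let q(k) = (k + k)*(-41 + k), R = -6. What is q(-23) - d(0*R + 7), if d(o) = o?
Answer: 2937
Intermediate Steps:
q(k) = 2*k*(-41 + k) (q(k) = (2*k)*(-41 + k) = 2*k*(-41 + k))
q(-23) - d(0*R + 7) = 2*(-23)*(-41 - 23) - (0*(-6) + 7) = 2*(-23)*(-64) - (0 + 7) = 2944 - 1*7 = 2944 - 7 = 2937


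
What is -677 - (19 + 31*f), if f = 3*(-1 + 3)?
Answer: -882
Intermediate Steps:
f = 6 (f = 3*2 = 6)
-677 - (19 + 31*f) = -677 - (19 + 31*6) = -677 - (19 + 186) = -677 - 1*205 = -677 - 205 = -882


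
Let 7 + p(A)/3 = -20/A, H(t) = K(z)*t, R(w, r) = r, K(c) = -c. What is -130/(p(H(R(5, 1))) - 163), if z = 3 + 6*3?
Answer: 455/634 ≈ 0.71767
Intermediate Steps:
z = 21 (z = 3 + 18 = 21)
H(t) = -21*t (H(t) = (-1*21)*t = -21*t)
p(A) = -21 - 60/A (p(A) = -21 + 3*(-20/A) = -21 - 60/A)
-130/(p(H(R(5, 1))) - 163) = -130/((-21 - 60/((-21*1))) - 163) = -130/((-21 - 60/(-21)) - 163) = -130/((-21 - 60*(-1/21)) - 163) = -130/((-21 + 20/7) - 163) = -130/(-127/7 - 163) = -130/(-1268/7) = -130*(-7/1268) = 455/634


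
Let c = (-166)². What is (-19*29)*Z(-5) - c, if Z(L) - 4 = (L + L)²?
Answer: -84860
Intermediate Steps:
Z(L) = 4 + 4*L² (Z(L) = 4 + (L + L)² = 4 + (2*L)² = 4 + 4*L²)
c = 27556
(-19*29)*Z(-5) - c = (-19*29)*(4 + 4*(-5)²) - 1*27556 = -551*(4 + 4*25) - 27556 = -551*(4 + 100) - 27556 = -551*104 - 27556 = -57304 - 27556 = -84860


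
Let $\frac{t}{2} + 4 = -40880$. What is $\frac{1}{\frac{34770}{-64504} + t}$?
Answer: $- \frac{32252}{2637198921} \approx -1.223 \cdot 10^{-5}$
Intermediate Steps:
$t = -81768$ ($t = -8 + 2 \left(-40880\right) = -8 - 81760 = -81768$)
$\frac{1}{\frac{34770}{-64504} + t} = \frac{1}{\frac{34770}{-64504} - 81768} = \frac{1}{34770 \left(- \frac{1}{64504}\right) - 81768} = \frac{1}{- \frac{17385}{32252} - 81768} = \frac{1}{- \frac{2637198921}{32252}} = - \frac{32252}{2637198921}$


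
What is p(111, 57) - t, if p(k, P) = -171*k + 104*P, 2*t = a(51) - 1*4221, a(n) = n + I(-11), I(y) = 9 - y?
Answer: -10978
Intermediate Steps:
a(n) = 20 + n (a(n) = n + (9 - 1*(-11)) = n + (9 + 11) = n + 20 = 20 + n)
t = -2075 (t = ((20 + 51) - 1*4221)/2 = (71 - 4221)/2 = (½)*(-4150) = -2075)
p(111, 57) - t = (-171*111 + 104*57) - 1*(-2075) = (-18981 + 5928) + 2075 = -13053 + 2075 = -10978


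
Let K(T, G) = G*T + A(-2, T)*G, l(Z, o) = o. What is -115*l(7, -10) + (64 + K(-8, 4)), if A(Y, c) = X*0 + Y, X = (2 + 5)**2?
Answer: 1174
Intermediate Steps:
X = 49 (X = 7**2 = 49)
A(Y, c) = Y (A(Y, c) = 49*0 + Y = 0 + Y = Y)
K(T, G) = -2*G + G*T (K(T, G) = G*T - 2*G = -2*G + G*T)
-115*l(7, -10) + (64 + K(-8, 4)) = -115*(-10) + (64 + 4*(-2 - 8)) = 1150 + (64 + 4*(-10)) = 1150 + (64 - 40) = 1150 + 24 = 1174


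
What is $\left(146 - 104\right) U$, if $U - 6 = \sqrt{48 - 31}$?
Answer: $252 + 42 \sqrt{17} \approx 425.17$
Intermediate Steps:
$U = 6 + \sqrt{17}$ ($U = 6 + \sqrt{48 - 31} = 6 + \sqrt{17} \approx 10.123$)
$\left(146 - 104\right) U = \left(146 - 104\right) \left(6 + \sqrt{17}\right) = 42 \left(6 + \sqrt{17}\right) = 252 + 42 \sqrt{17}$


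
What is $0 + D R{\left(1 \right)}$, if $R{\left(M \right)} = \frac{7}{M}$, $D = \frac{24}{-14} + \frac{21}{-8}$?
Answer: $- \frac{243}{8} \approx -30.375$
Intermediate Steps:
$D = - \frac{243}{56}$ ($D = 24 \left(- \frac{1}{14}\right) + 21 \left(- \frac{1}{8}\right) = - \frac{12}{7} - \frac{21}{8} = - \frac{243}{56} \approx -4.3393$)
$0 + D R{\left(1 \right)} = 0 - \frac{243 \cdot \frac{7}{1}}{56} = 0 - \frac{243 \cdot 7 \cdot 1}{56} = 0 - \frac{243}{8} = - \frac{243}{8}$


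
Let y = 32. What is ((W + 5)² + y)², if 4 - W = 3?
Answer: 4624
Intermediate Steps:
W = 1 (W = 4 - 1*3 = 4 - 3 = 1)
((W + 5)² + y)² = ((1 + 5)² + 32)² = (6² + 32)² = (36 + 32)² = 68² = 4624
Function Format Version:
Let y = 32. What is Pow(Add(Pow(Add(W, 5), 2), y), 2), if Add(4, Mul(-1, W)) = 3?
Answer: 4624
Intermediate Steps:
W = 1 (W = Add(4, Mul(-1, 3)) = Add(4, -3) = 1)
Pow(Add(Pow(Add(W, 5), 2), y), 2) = Pow(Add(Pow(Add(1, 5), 2), 32), 2) = Pow(Add(Pow(6, 2), 32), 2) = Pow(Add(36, 32), 2) = Pow(68, 2) = 4624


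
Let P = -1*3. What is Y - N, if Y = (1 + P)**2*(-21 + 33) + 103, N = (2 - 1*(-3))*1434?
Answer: -7019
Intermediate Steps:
N = 7170 (N = (2 + 3)*1434 = 5*1434 = 7170)
P = -3
Y = 151 (Y = (1 - 3)**2*(-21 + 33) + 103 = (-2)**2*12 + 103 = 4*12 + 103 = 48 + 103 = 151)
Y - N = 151 - 1*7170 = 151 - 7170 = -7019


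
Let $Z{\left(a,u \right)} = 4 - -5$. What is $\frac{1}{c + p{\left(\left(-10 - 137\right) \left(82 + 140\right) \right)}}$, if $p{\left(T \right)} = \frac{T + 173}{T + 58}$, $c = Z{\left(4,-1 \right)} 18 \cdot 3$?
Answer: $\frac{32576}{15864397} \approx 0.0020534$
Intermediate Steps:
$Z{\left(a,u \right)} = 9$ ($Z{\left(a,u \right)} = 4 + 5 = 9$)
$c = 486$ ($c = 9 \cdot 18 \cdot 3 = 162 \cdot 3 = 486$)
$p{\left(T \right)} = \frac{173 + T}{58 + T}$
$\frac{1}{c + p{\left(\left(-10 - 137\right) \left(82 + 140\right) \right)}} = \frac{1}{486 + \frac{173 + \left(-10 - 137\right) \left(82 + 140\right)}{58 + \left(-10 - 137\right) \left(82 + 140\right)}} = \frac{1}{486 + \frac{173 - 32634}{58 - 32634}} = \frac{1}{486 + \frac{1}{-32576} \left(-32461\right)} = \frac{1}{486 - - \frac{32461}{32576}} = \frac{1}{486 + \frac{32461}{32576}} = \frac{1}{\frac{15864397}{32576}} = \frac{32576}{15864397}$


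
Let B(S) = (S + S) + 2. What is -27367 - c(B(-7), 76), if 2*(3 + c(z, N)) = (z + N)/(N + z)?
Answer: -54729/2 ≈ -27365.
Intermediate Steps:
B(S) = 2 + 2*S (B(S) = 2*S + 2 = 2 + 2*S)
c(z, N) = -5/2 (c(z, N) = -3 + ((z + N)/(N + z))/2 = -3 + ((N + z)/(N + z))/2 = -3 + (1/2)*1 = -3 + 1/2 = -5/2)
-27367 - c(B(-7), 76) = -27367 - 1*(-5/2) = -27367 + 5/2 = -54729/2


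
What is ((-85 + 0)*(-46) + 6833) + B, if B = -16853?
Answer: -6110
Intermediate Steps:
((-85 + 0)*(-46) + 6833) + B = ((-85 + 0)*(-46) + 6833) - 16853 = (-85*(-46) + 6833) - 16853 = (3910 + 6833) - 16853 = 10743 - 16853 = -6110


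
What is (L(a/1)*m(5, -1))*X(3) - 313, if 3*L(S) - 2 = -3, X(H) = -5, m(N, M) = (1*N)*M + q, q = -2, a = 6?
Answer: -974/3 ≈ -324.67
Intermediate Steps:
m(N, M) = -2 + M*N (m(N, M) = (1*N)*M - 2 = N*M - 2 = M*N - 2 = -2 + M*N)
L(S) = -⅓ (L(S) = ⅔ + (⅓)*(-3) = ⅔ - 1 = -⅓)
(L(a/1)*m(5, -1))*X(3) - 313 = -(-2 - 1*5)/3*(-5) - 313 = -(-2 - 5)/3*(-5) - 313 = -⅓*(-7)*(-5) - 313 = (7/3)*(-5) - 313 = -35/3 - 313 = -974/3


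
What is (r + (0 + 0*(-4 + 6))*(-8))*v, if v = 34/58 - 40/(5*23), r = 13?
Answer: 2067/667 ≈ 3.0989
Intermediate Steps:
v = 159/667 (v = 34*(1/58) - 40/115 = 17/29 - 40*1/115 = 17/29 - 8/23 = 159/667 ≈ 0.23838)
(r + (0 + 0*(-4 + 6))*(-8))*v = (13 + (0 + 0*(-4 + 6))*(-8))*(159/667) = (13 + (0 + 0*2)*(-8))*(159/667) = (13 + (0 + 0)*(-8))*(159/667) = (13 + 0*(-8))*(159/667) = (13 + 0)*(159/667) = 13*(159/667) = 2067/667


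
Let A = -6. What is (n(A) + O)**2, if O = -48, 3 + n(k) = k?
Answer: 3249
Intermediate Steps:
n(k) = -3 + k
(n(A) + O)**2 = ((-3 - 6) - 48)**2 = (-9 - 48)**2 = (-57)**2 = 3249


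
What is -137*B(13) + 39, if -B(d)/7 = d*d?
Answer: 162110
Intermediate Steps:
B(d) = -7*d² (B(d) = -7*d*d = -7*d²)
-137*B(13) + 39 = -(-959)*13² + 39 = -(-959)*169 + 39 = -137*(-1183) + 39 = 162071 + 39 = 162110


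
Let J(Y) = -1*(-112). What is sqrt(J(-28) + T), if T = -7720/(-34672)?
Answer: sqrt(2107940582)/4334 ≈ 10.594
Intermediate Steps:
J(Y) = 112
T = 965/4334 (T = -7720*(-1/34672) = 965/4334 ≈ 0.22266)
sqrt(J(-28) + T) = sqrt(112 + 965/4334) = sqrt(486373/4334) = sqrt(2107940582)/4334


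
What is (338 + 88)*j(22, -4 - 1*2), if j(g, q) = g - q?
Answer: 11928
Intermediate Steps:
(338 + 88)*j(22, -4 - 1*2) = (338 + 88)*(22 - (-4 - 1*2)) = 426*(22 - (-4 - 2)) = 426*(22 - 1*(-6)) = 426*(22 + 6) = 426*28 = 11928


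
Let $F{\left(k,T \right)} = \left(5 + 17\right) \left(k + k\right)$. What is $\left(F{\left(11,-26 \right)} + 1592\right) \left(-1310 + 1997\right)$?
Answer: $1426212$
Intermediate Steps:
$F{\left(k,T \right)} = 44 k$ ($F{\left(k,T \right)} = 22 \cdot 2 k = 44 k$)
$\left(F{\left(11,-26 \right)} + 1592\right) \left(-1310 + 1997\right) = \left(44 \cdot 11 + 1592\right) \left(-1310 + 1997\right) = \left(484 + 1592\right) 687 = 2076 \cdot 687 = 1426212$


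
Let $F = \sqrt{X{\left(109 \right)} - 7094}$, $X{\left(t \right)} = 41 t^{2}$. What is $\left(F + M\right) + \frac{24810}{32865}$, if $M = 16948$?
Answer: $\frac{37134722}{2191} + \sqrt{480027} \approx 17642.0$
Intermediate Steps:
$F = \sqrt{480027}$ ($F = \sqrt{41 \cdot 109^{2} - 7094} = \sqrt{41 \cdot 11881 - 7094} = \sqrt{487121 - 7094} = \sqrt{480027} \approx 692.84$)
$\left(F + M\right) + \frac{24810}{32865} = \left(\sqrt{480027} + 16948\right) + \frac{24810}{32865} = \left(16948 + \sqrt{480027}\right) + 24810 \cdot \frac{1}{32865} = \left(16948 + \sqrt{480027}\right) + \frac{1654}{2191} = \frac{37134722}{2191} + \sqrt{480027}$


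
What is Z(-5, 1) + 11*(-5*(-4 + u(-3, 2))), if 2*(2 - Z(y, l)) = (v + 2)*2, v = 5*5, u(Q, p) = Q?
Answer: 360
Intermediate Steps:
v = 25
Z(y, l) = -25 (Z(y, l) = 2 - (25 + 2)*2/2 = 2 - 27*2/2 = 2 - 1/2*54 = 2 - 27 = -25)
Z(-5, 1) + 11*(-5*(-4 + u(-3, 2))) = -25 + 11*(-5*(-4 - 3)) = -25 + 11*(-5*(-7)) = -25 + 11*35 = -25 + 385 = 360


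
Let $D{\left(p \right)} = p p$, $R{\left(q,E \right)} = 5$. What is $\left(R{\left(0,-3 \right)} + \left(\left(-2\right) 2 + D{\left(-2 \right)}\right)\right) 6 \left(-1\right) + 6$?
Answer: $-24$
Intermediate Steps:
$D{\left(p \right)} = p^{2}$
$\left(R{\left(0,-3 \right)} + \left(\left(-2\right) 2 + D{\left(-2 \right)}\right)\right) 6 \left(-1\right) + 6 = \left(5 + \left(\left(-2\right) 2 + \left(-2\right)^{2}\right)\right) 6 \left(-1\right) + 6 = \left(5 + \left(-4 + 4\right)\right) 6 \left(-1\right) + 6 = \left(5 + 0\right) 6 \left(-1\right) + 6 = 5 \cdot 6 \left(-1\right) + 6 = 30 \left(-1\right) + 6 = -30 + 6 = -24$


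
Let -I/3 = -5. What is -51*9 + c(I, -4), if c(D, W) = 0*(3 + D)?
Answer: -459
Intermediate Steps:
I = 15 (I = -3*(-5) = 15)
c(D, W) = 0
-51*9 + c(I, -4) = -51*9 + 0 = -459 + 0 = -459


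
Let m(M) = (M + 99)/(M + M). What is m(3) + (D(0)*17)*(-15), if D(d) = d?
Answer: 17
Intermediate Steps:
m(M) = (99 + M)/(2*M) (m(M) = (99 + M)/((2*M)) = (99 + M)*(1/(2*M)) = (99 + M)/(2*M))
m(3) + (D(0)*17)*(-15) = (½)*(99 + 3)/3 + (0*17)*(-15) = (½)*(⅓)*102 + 0*(-15) = 17 + 0 = 17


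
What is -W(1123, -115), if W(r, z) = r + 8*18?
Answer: -1267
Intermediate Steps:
W(r, z) = 144 + r (W(r, z) = r + 144 = 144 + r)
-W(1123, -115) = -(144 + 1123) = -1*1267 = -1267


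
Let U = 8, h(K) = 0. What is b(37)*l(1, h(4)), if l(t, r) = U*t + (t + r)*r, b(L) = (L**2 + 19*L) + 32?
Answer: 16832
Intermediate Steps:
b(L) = 32 + L**2 + 19*L
l(t, r) = 8*t + r*(r + t) (l(t, r) = 8*t + (t + r)*r = 8*t + (r + t)*r = 8*t + r*(r + t))
b(37)*l(1, h(4)) = (32 + 37**2 + 19*37)*(0**2 + 8*1 + 0*1) = (32 + 1369 + 703)*(0 + 8 + 0) = 2104*8 = 16832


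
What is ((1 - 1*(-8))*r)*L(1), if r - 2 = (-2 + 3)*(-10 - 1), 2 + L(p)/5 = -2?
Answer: 1620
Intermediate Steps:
L(p) = -20 (L(p) = -10 + 5*(-2) = -10 - 10 = -20)
r = -9 (r = 2 + (-2 + 3)*(-10 - 1) = 2 + 1*(-11) = 2 - 11 = -9)
((1 - 1*(-8))*r)*L(1) = ((1 - 1*(-8))*(-9))*(-20) = ((1 + 8)*(-9))*(-20) = (9*(-9))*(-20) = -81*(-20) = 1620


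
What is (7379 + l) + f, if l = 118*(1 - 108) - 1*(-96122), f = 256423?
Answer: 347298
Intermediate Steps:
l = 83496 (l = 118*(-107) + 96122 = -12626 + 96122 = 83496)
(7379 + l) + f = (7379 + 83496) + 256423 = 90875 + 256423 = 347298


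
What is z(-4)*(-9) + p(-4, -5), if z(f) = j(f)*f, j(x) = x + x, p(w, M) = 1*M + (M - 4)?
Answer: -302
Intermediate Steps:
p(w, M) = -4 + 2*M (p(w, M) = M + (-4 + M) = -4 + 2*M)
j(x) = 2*x
z(f) = 2*f² (z(f) = (2*f)*f = 2*f²)
z(-4)*(-9) + p(-4, -5) = (2*(-4)²)*(-9) + (-4 + 2*(-5)) = (2*16)*(-9) + (-4 - 10) = 32*(-9) - 14 = -288 - 14 = -302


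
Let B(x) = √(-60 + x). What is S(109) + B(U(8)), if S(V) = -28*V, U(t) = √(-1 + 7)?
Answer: -3052 + I*√(60 - √6) ≈ -3052.0 + 7.5862*I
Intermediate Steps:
U(t) = √6
S(109) + B(U(8)) = -28*109 + √(-60 + √6) = -3052 + √(-60 + √6)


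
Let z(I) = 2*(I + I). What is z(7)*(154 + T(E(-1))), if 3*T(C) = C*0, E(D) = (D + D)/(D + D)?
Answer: 4312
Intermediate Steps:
E(D) = 1 (E(D) = (2*D)/((2*D)) = (2*D)*(1/(2*D)) = 1)
T(C) = 0 (T(C) = (C*0)/3 = (⅓)*0 = 0)
z(I) = 4*I (z(I) = 2*(2*I) = 4*I)
z(7)*(154 + T(E(-1))) = (4*7)*(154 + 0) = 28*154 = 4312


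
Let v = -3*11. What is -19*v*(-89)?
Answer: -55803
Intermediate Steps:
v = -33
-19*v*(-89) = -19*(-33)*(-89) = 627*(-89) = -55803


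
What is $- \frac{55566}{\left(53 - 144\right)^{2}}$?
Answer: $- \frac{1134}{169} \approx -6.7101$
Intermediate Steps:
$- \frac{55566}{\left(53 - 144\right)^{2}} = - \frac{55566}{\left(-91\right)^{2}} = - \frac{55566}{8281} = \left(-55566\right) \frac{1}{8281} = - \frac{1134}{169}$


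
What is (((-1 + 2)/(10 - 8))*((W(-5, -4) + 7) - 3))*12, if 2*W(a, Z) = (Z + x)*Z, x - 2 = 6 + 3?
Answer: -60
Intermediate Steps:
x = 11 (x = 2 + (6 + 3) = 2 + 9 = 11)
W(a, Z) = Z*(11 + Z)/2 (W(a, Z) = ((Z + 11)*Z)/2 = ((11 + Z)*Z)/2 = (Z*(11 + Z))/2 = Z*(11 + Z)/2)
(((-1 + 2)/(10 - 8))*((W(-5, -4) + 7) - 3))*12 = (((-1 + 2)/(10 - 8))*(((1/2)*(-4)*(11 - 4) + 7) - 3))*12 = ((1/2)*(((1/2)*(-4)*7 + 7) - 3))*12 = ((1*(1/2))*((-14 + 7) - 3))*12 = ((-7 - 3)/2)*12 = ((1/2)*(-10))*12 = -5*12 = -60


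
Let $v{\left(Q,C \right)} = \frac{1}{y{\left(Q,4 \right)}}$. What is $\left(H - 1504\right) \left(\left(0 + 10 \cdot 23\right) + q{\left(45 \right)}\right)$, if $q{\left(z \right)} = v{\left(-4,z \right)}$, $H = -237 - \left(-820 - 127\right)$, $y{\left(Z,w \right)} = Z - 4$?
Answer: $- \frac{730083}{4} \approx -1.8252 \cdot 10^{5}$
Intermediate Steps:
$y{\left(Z,w \right)} = -4 + Z$
$v{\left(Q,C \right)} = \frac{1}{-4 + Q}$
$H = 710$ ($H = -237 - \left(-820 - 127\right) = -237 - -947 = -237 + 947 = 710$)
$q{\left(z \right)} = - \frac{1}{8}$ ($q{\left(z \right)} = \frac{1}{-4 - 4} = \frac{1}{-8} = - \frac{1}{8}$)
$\left(H - 1504\right) \left(\left(0 + 10 \cdot 23\right) + q{\left(45 \right)}\right) = \left(710 - 1504\right) \left(\left(0 + 10 \cdot 23\right) - \frac{1}{8}\right) = - 794 \left(\left(0 + 230\right) - \frac{1}{8}\right) = - 794 \left(230 - \frac{1}{8}\right) = \left(-794\right) \frac{1839}{8} = - \frac{730083}{4}$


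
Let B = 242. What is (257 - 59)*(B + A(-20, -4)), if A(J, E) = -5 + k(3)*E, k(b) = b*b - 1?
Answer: 40590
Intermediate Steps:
k(b) = -1 + b² (k(b) = b² - 1 = -1 + b²)
A(J, E) = -5 + 8*E (A(J, E) = -5 + (-1 + 3²)*E = -5 + (-1 + 9)*E = -5 + 8*E)
(257 - 59)*(B + A(-20, -4)) = (257 - 59)*(242 + (-5 + 8*(-4))) = 198*(242 + (-5 - 32)) = 198*(242 - 37) = 198*205 = 40590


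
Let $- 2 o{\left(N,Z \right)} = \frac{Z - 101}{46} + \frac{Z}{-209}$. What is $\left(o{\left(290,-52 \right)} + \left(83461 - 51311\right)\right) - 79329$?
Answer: $- \frac{907128227}{19228} \approx -47177.0$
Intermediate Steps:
$o{\left(N,Z \right)} = \frac{101}{92} - \frac{163 Z}{19228}$ ($o{\left(N,Z \right)} = - \frac{\frac{Z - 101}{46} + \frac{Z}{-209}}{2} = - \frac{\left(-101 + Z\right) \frac{1}{46} + Z \left(- \frac{1}{209}\right)}{2} = - \frac{\left(- \frac{101}{46} + \frac{Z}{46}\right) - \frac{Z}{209}}{2} = - \frac{- \frac{101}{46} + \frac{163 Z}{9614}}{2} = \frac{101}{92} - \frac{163 Z}{19228}$)
$\left(o{\left(290,-52 \right)} + \left(83461 - 51311\right)\right) - 79329 = \left(\left(\frac{101}{92} - - \frac{2119}{4807}\right) + \left(83461 - 51311\right)\right) - 79329 = \left(\left(\frac{101}{92} + \frac{2119}{4807}\right) + 32150\right) - 79329 = \left(\frac{29585}{19228} + 32150\right) - 79329 = \frac{618209785}{19228} - 79329 = - \frac{907128227}{19228}$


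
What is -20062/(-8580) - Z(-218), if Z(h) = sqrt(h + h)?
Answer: 10031/4290 - 2*I*sqrt(109) ≈ 2.3382 - 20.881*I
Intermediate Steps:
Z(h) = sqrt(2)*sqrt(h) (Z(h) = sqrt(2*h) = sqrt(2)*sqrt(h))
-20062/(-8580) - Z(-218) = -20062/(-8580) - sqrt(2)*sqrt(-218) = -20062*(-1/8580) - sqrt(2)*I*sqrt(218) = 10031/4290 - 2*I*sqrt(109)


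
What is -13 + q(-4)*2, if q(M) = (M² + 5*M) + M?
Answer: -29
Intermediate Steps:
q(M) = M² + 6*M
-13 + q(-4)*2 = -13 - 4*(6 - 4)*2 = -13 - 4*2*2 = -13 - 8*2 = -13 - 16 = -29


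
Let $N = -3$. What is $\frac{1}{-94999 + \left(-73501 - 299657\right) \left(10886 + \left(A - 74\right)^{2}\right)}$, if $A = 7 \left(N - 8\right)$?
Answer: $- \frac{1}{12570668545} \approx -7.955 \cdot 10^{-11}$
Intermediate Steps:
$A = -77$ ($A = 7 \left(-3 - 8\right) = 7 \left(-11\right) = -77$)
$\frac{1}{-94999 + \left(-73501 - 299657\right) \left(10886 + \left(A - 74\right)^{2}\right)} = \frac{1}{-94999 + \left(-73501 - 299657\right) \left(10886 + \left(-77 - 74\right)^{2}\right)} = \frac{1}{-94999 - 373158 \left(10886 + \left(-151\right)^{2}\right)} = \frac{1}{-94999 - 373158 \left(10886 + 22801\right)} = \frac{1}{-94999 - 12570573546} = \frac{1}{-12570668545} = - \frac{1}{12570668545}$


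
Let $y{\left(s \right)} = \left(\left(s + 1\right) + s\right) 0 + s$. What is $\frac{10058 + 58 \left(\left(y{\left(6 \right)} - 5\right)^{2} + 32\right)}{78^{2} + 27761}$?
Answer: $\frac{11972}{33845} \approx 0.35373$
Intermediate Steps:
$y{\left(s \right)} = s$ ($y{\left(s \right)} = \left(\left(1 + s\right) + s\right) 0 + s = \left(1 + 2 s\right) 0 + s = 0 + s = s$)
$\frac{10058 + 58 \left(\left(y{\left(6 \right)} - 5\right)^{2} + 32\right)}{78^{2} + 27761} = \frac{10058 + 58 \left(\left(6 - 5\right)^{2} + 32\right)}{78^{2} + 27761} = \frac{10058 + 58 \left(1^{2} + 32\right)}{6084 + 27761} = \frac{10058 + 58 \left(1 + 32\right)}{33845} = \left(10058 + 58 \cdot 33\right) \frac{1}{33845} = \left(10058 + 1914\right) \frac{1}{33845} = 11972 \cdot \frac{1}{33845} = \frac{11972}{33845}$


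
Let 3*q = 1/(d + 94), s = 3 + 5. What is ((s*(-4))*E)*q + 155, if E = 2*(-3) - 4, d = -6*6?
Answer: 13645/87 ≈ 156.84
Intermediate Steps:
d = -36
s = 8
q = 1/174 (q = 1/(3*(-36 + 94)) = (1/3)/58 = (1/3)*(1/58) = 1/174 ≈ 0.0057471)
E = -10 (E = -6 - 4 = -10)
((s*(-4))*E)*q + 155 = ((8*(-4))*(-10))*(1/174) + 155 = -32*(-10)*(1/174) + 155 = 320*(1/174) + 155 = 160/87 + 155 = 13645/87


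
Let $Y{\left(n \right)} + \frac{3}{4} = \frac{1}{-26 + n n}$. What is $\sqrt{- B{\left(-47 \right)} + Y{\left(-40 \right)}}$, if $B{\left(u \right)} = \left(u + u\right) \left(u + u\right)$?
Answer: $\frac{i \sqrt{21892834469}}{1574} \approx 94.004 i$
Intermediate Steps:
$B{\left(u \right)} = 4 u^{2}$ ($B{\left(u \right)} = 2 u 2 u = 4 u^{2}$)
$Y{\left(n \right)} = - \frac{3}{4} + \frac{1}{-26 + n^{2}}$ ($Y{\left(n \right)} = - \frac{3}{4} + \frac{1}{-26 + n n} = - \frac{3}{4} + \frac{1}{-26 + n^{2}}$)
$\sqrt{- B{\left(-47 \right)} + Y{\left(-40 \right)}} = \sqrt{- 4 \left(-47\right)^{2} + \frac{82 - 3 \left(-40\right)^{2}}{4 \left(-26 + \left(-40\right)^{2}\right)}} = \sqrt{- 4 \cdot 2209 + \frac{82 - 4800}{4 \left(-26 + 1600\right)}} = \sqrt{\left(-1\right) 8836 + \frac{82 - 4800}{4 \cdot 1574}} = \sqrt{-8836 + \frac{1}{4} \cdot \frac{1}{1574} \left(-4718\right)} = \sqrt{-8836 - \frac{2359}{3148}} = \sqrt{- \frac{27818087}{3148}} = \frac{i \sqrt{21892834469}}{1574}$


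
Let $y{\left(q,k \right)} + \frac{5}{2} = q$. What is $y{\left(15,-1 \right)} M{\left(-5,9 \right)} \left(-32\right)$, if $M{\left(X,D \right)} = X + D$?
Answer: $-1600$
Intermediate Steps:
$M{\left(X,D \right)} = D + X$
$y{\left(q,k \right)} = - \frac{5}{2} + q$
$y{\left(15,-1 \right)} M{\left(-5,9 \right)} \left(-32\right) = \left(- \frac{5}{2} + 15\right) \left(9 - 5\right) \left(-32\right) = \frac{25}{2} \cdot 4 \left(-32\right) = 50 \left(-32\right) = -1600$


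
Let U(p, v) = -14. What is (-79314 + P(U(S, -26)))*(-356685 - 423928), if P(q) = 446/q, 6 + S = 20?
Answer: 433568853073/7 ≈ 6.1938e+10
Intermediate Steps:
S = 14 (S = -6 + 20 = 14)
(-79314 + P(U(S, -26)))*(-356685 - 423928) = (-79314 + 446/(-14))*(-356685 - 423928) = (-79314 + 446*(-1/14))*(-780613) = (-79314 - 223/7)*(-780613) = -555421/7*(-780613) = 433568853073/7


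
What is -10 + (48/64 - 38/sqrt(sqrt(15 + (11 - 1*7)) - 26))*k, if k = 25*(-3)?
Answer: -265/4 - 2850*I/sqrt(26 - sqrt(19)) ≈ -66.25 - 612.64*I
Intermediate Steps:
k = -75
-10 + (48/64 - 38/sqrt(sqrt(15 + (11 - 1*7)) - 26))*k = -10 + (48/64 - 38/sqrt(sqrt(15 + (11 - 1*7)) - 26))*(-75) = -10 + (48*(1/64) - 38/sqrt(sqrt(15 + (11 - 7)) - 26))*(-75) = -10 + (3/4 - 38/sqrt(sqrt(15 + 4) - 26))*(-75) = -10 + (3/4 - 38/sqrt(sqrt(19) - 26))*(-75) = -10 + (3/4 - 38/sqrt(-26 + sqrt(19)))*(-75) = -10 + (-225/4 + 2850/sqrt(-26 + sqrt(19))) = -265/4 + 2850/sqrt(-26 + sqrt(19))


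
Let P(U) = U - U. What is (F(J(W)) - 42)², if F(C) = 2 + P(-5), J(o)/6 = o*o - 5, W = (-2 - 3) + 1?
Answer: 1600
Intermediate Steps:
W = -4 (W = -5 + 1 = -4)
P(U) = 0
J(o) = -30 + 6*o² (J(o) = 6*(o*o - 5) = 6*(o² - 5) = 6*(-5 + o²) = -30 + 6*o²)
F(C) = 2 (F(C) = 2 + 0 = 2)
(F(J(W)) - 42)² = (2 - 42)² = (-40)² = 1600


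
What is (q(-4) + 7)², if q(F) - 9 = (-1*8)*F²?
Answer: 12544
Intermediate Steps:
q(F) = 9 - 8*F² (q(F) = 9 + (-1*8)*F² = 9 - 8*F²)
(q(-4) + 7)² = ((9 - 8*(-4)²) + 7)² = ((9 - 8*16) + 7)² = ((9 - 128) + 7)² = (-119 + 7)² = (-112)² = 12544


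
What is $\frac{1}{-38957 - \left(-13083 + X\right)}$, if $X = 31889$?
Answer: $- \frac{1}{57763} \approx -1.7312 \cdot 10^{-5}$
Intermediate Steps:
$\frac{1}{-38957 - \left(-13083 + X\right)} = \frac{1}{-38957 + \left(13083 - 31889\right)} = \frac{1}{-38957 - 18806} = \frac{1}{-57763} = - \frac{1}{57763}$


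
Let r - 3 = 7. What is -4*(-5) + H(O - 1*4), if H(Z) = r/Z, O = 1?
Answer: 50/3 ≈ 16.667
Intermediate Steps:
r = 10 (r = 3 + 7 = 10)
H(Z) = 10/Z
-4*(-5) + H(O - 1*4) = -4*(-5) + 10/(1 - 1*4) = 20 + 10/(1 - 4) = 20 + 10/(-3) = 20 + 10*(-⅓) = 20 - 10/3 = 50/3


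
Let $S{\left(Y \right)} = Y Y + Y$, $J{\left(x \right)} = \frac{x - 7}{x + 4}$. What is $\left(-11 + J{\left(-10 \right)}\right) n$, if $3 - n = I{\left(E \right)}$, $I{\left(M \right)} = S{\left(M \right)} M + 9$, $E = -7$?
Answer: $-2352$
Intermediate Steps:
$J{\left(x \right)} = \frac{-7 + x}{4 + x}$
$S{\left(Y \right)} = Y + Y^{2}$ ($S{\left(Y \right)} = Y^{2} + Y = Y + Y^{2}$)
$I{\left(M \right)} = 9 + M^{2} \left(1 + M\right)$ ($I{\left(M \right)} = M \left(1 + M\right) M + 9 = M^{2} \left(1 + M\right) + 9 = 9 + M^{2} \left(1 + M\right)$)
$n = 288$ ($n = 3 - \left(9 + \left(-7\right)^{2} \left(1 - 7\right)\right) = 3 - \left(9 + 49 \left(-6\right)\right) = 3 - \left(9 - 294\right) = 3 - -285 = 3 + 285 = 288$)
$\left(-11 + J{\left(-10 \right)}\right) n = \left(-11 + \frac{-7 - 10}{4 - 10}\right) 288 = \left(-11 + \frac{1}{-6} \left(-17\right)\right) 288 = \left(-11 - - \frac{17}{6}\right) 288 = \left(-11 + \frac{17}{6}\right) 288 = \left(- \frac{49}{6}\right) 288 = -2352$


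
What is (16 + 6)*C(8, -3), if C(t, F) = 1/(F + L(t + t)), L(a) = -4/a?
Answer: -88/13 ≈ -6.7692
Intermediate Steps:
C(t, F) = 1/(F - 2/t) (C(t, F) = 1/(F - 4/(t + t)) = 1/(F - 4*1/(2*t)) = 1/(F - 2/t))
(16 + 6)*C(8, -3) = (16 + 6)*(8/(-2 - 3*8)) = 22*(8/(-2 - 24)) = 22*(8/(-26)) = 22*(8*(-1/26)) = 22*(-4/13) = -88/13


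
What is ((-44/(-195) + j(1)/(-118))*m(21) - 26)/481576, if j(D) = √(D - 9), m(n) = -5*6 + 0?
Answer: -213/3130244 + 15*I*√2/14206492 ≈ -6.8046e-5 + 1.4932e-6*I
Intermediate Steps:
m(n) = -30 (m(n) = -30 + 0 = -30)
j(D) = √(-9 + D)
((-44/(-195) + j(1)/(-118))*m(21) - 26)/481576 = ((-44/(-195) + √(-9 + 1)/(-118))*(-30) - 26)/481576 = ((-44*(-1/195) + √(-8)*(-1/118))*(-30) - 26)*(1/481576) = ((44/195 + (2*I*√2)*(-1/118))*(-30) - 26)*(1/481576) = ((44/195 - I*√2/59)*(-30) - 26)*(1/481576) = ((-88/13 + 30*I*√2/59) - 26)*(1/481576) = (-426/13 + 30*I*√2/59)*(1/481576) = -213/3130244 + 15*I*√2/14206492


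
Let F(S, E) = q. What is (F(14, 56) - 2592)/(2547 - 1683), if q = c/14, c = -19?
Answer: -36307/12096 ≈ -3.0016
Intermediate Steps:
q = -19/14 ≈ -1.3571
F(S, E) = -19/14
(F(14, 56) - 2592)/(2547 - 1683) = (-19/14 - 2592)/(2547 - 1683) = -36307/14/864 = -36307/14*1/864 = -36307/12096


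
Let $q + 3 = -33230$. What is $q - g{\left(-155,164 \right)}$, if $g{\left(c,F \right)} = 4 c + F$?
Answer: $-32777$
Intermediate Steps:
$g{\left(c,F \right)} = F + 4 c$
$q = -33233$ ($q = -3 - 33230 = -33233$)
$q - g{\left(-155,164 \right)} = -33233 - \left(164 + 4 \left(-155\right)\right) = -33233 - \left(164 - 620\right) = -33233 - -456 = -33233 + 456 = -32777$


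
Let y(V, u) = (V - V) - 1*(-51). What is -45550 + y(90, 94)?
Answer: -45499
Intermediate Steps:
y(V, u) = 51 (y(V, u) = 0 + 51 = 51)
-45550 + y(90, 94) = -45550 + 51 = -45499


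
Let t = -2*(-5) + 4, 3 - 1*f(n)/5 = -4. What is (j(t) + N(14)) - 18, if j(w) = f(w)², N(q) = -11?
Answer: 1196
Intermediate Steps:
f(n) = 35 (f(n) = 15 - 5*(-4) = 15 + 20 = 35)
t = 14 (t = 10 + 4 = 14)
j(w) = 1225 (j(w) = 35² = 1225)
(j(t) + N(14)) - 18 = (1225 - 11) - 18 = 1214 - 18 = 1196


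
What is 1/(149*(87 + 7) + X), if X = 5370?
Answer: 1/19376 ≈ 5.1610e-5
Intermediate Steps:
1/(149*(87 + 7) + X) = 1/(149*(87 + 7) + 5370) = 1/(149*94 + 5370) = 1/(14006 + 5370) = 1/19376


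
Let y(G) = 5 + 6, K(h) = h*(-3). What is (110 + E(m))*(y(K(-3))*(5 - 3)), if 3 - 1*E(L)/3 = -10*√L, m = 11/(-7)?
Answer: 2618 + 660*I*√77/7 ≈ 2618.0 + 827.35*I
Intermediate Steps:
K(h) = -3*h
y(G) = 11
m = -11/7 (m = 11*(-⅐) = -11/7 ≈ -1.5714)
E(L) = 9 + 30*√L (E(L) = 9 - (-30)*√L = 9 + 30*√L)
(110 + E(m))*(y(K(-3))*(5 - 3)) = (110 + (9 + 30*√(-11/7)))*(11*(5 - 3)) = (110 + (9 + 30*(I*√77/7)))*(11*2) = (110 + (9 + 30*I*√77/7))*22 = (119 + 30*I*√77/7)*22 = 2618 + 660*I*√77/7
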